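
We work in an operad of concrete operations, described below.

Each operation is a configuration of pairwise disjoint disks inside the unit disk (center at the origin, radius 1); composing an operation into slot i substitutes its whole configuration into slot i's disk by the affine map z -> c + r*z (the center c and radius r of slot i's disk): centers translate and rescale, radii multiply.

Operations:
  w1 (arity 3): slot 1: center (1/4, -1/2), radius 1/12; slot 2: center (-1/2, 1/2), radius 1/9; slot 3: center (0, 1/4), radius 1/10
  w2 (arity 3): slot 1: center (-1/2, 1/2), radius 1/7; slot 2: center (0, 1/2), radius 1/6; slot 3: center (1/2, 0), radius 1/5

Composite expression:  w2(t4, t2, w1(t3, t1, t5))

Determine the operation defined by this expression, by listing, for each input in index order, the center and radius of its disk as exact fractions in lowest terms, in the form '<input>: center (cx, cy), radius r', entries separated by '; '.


Follow each t-input down from w2: c' goes to c + r*c', radius to r*r'.
t4: after 1 affine step, its disk has center (-1/2, 1/2), radius 1/7
t2: after 1 affine step, its disk has center (0, 1/2), radius 1/6
t3: after 2 affine steps, its disk has center (11/20, -1/10), radius 1/60
t1: after 2 affine steps, its disk has center (2/5, 1/10), radius 1/45
t5: after 2 affine steps, its disk has center (1/2, 1/20), radius 1/50

t1: center (2/5, 1/10), radius 1/45; t2: center (0, 1/2), radius 1/6; t3: center (11/20, -1/10), radius 1/60; t4: center (-1/2, 1/2), radius 1/7; t5: center (1/2, 1/20), radius 1/50


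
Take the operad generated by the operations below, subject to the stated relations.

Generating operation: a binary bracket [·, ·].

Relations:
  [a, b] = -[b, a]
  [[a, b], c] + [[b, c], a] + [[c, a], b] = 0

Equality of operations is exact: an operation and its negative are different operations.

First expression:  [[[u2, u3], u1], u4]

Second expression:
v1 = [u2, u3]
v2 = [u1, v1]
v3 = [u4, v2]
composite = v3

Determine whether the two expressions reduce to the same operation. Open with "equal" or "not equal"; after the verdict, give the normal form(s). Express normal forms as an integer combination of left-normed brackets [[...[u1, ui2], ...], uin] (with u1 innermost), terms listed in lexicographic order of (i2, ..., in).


equal; the common form is -[[[u1, u2], u3], u4] + [[[u1, u3], u2], u4]

The first expression reduces to -[[[u1, u2], u3], u4] + [[[u1, u3], u2], u4]
The second expression reduces to -[[[u1, u2], u3], u4] + [[[u1, u3], u2], u4]
Identical normal forms: equal.


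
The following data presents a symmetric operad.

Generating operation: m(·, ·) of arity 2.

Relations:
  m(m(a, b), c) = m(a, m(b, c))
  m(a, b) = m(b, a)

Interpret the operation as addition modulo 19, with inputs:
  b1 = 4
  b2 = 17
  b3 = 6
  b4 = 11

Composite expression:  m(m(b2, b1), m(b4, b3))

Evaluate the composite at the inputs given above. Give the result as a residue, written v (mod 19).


0 (mod 19)


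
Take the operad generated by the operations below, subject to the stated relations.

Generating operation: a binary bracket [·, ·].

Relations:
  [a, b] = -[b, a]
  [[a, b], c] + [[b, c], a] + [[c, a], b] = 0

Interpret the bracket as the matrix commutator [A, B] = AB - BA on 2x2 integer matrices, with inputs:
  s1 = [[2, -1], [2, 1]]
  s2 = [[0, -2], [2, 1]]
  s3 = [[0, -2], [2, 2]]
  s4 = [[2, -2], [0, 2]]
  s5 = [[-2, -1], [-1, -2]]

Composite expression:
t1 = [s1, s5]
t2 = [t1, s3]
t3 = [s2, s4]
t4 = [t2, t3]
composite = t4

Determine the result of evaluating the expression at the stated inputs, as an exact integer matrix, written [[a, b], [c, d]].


[[28, 112], [-112, -28]]

[s1, s5] = [[3, -1], [1, -3]]
[[s1, s5], s3] = [[0, -14], [-14, 0]]
[s2, s4] = [[4, 2], [0, -4]]
[[[s1, s5], s3], [s2, s4]] = [[28, 112], [-112, -28]]


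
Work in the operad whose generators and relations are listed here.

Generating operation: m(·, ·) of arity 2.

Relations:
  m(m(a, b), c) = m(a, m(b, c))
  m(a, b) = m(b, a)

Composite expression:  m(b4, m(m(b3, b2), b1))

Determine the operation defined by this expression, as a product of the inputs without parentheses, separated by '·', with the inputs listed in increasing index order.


b1 · b2 · b3 · b4

Reordering under m is free, so list the b-inputs canonically.
m(b3, b2) flattens to b3 · b2
m(m(b3, b2), b1) flattens to b3 · b2 · b1
m(b4, m(m(b3, b2), b1)) flattens to b4 · b3 · b2 · b1
rearranged into index order: b1 · b2 · b3 · b4


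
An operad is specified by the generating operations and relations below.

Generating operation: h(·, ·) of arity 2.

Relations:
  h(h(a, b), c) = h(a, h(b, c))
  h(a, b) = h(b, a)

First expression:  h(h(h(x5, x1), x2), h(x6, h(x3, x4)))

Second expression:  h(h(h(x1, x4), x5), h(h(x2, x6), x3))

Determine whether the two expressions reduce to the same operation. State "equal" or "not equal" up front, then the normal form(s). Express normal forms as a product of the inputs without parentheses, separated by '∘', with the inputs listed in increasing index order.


In normal form, the first expression is x1 ∘ x2 ∘ x3 ∘ x4 ∘ x5 ∘ x6
In normal form, the second expression is x1 ∘ x2 ∘ x3 ∘ x4 ∘ x5 ∘ x6
The forms coincide; equal.

equal — both sides give x1 ∘ x2 ∘ x3 ∘ x4 ∘ x5 ∘ x6


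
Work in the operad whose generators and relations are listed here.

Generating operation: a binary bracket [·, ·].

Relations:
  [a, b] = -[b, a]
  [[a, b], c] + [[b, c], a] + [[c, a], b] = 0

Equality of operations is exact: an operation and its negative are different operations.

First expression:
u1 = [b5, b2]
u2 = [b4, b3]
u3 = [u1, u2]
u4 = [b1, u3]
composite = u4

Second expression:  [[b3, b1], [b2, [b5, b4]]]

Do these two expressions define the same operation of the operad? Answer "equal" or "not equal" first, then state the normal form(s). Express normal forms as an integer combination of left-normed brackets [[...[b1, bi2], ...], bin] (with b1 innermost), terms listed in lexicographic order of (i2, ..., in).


not equal; the first gives [[[[b1, b2], b5], b3], b4] - [[[[b1, b2], b5], b4], b3] - [[[[b1, b3], b4], b2], b5] + [[[[b1, b3], b4], b5], b2] + [[[[b1, b4], b3], b2], b5] - [[[[b1, b4], b3], b5], b2] - [[[[b1, b5], b2], b3], b4] + [[[[b1, b5], b2], b4], b3] and the second [[[[b1, b3], b2], b4], b5] - [[[[b1, b3], b2], b5], b4] - [[[[b1, b3], b4], b5], b2] + [[[[b1, b3], b5], b4], b2]

In normal form, the first expression is [[[[b1, b2], b5], b3], b4] - [[[[b1, b2], b5], b4], b3] - [[[[b1, b3], b4], b2], b5] + [[[[b1, b3], b4], b5], b2] + [[[[b1, b4], b3], b2], b5] - [[[[b1, b4], b3], b5], b2] - [[[[b1, b5], b2], b3], b4] + [[[[b1, b5], b2], b4], b3]
In normal form, the second expression is [[[[b1, b3], b2], b4], b5] - [[[[b1, b3], b2], b5], b4] - [[[[b1, b3], b4], b5], b2] + [[[[b1, b3], b5], b4], b2]
No match — not equal.


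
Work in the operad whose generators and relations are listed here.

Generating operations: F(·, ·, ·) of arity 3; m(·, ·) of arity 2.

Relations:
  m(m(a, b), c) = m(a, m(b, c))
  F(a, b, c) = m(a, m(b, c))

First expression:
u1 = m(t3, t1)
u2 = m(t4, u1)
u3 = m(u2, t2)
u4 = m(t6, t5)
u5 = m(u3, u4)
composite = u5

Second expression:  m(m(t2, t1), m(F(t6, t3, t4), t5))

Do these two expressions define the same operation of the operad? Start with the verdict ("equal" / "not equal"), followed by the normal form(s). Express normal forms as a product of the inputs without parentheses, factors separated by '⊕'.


not equal — first t4 ⊕ t3 ⊕ t1 ⊕ t2 ⊕ t6 ⊕ t5, second t2 ⊕ t1 ⊕ t6 ⊕ t3 ⊕ t4 ⊕ t5

Normal form of the first expression: t4 ⊕ t3 ⊕ t1 ⊕ t2 ⊕ t6 ⊕ t5
Normal form of the second expression: t2 ⊕ t1 ⊕ t6 ⊕ t3 ⊕ t4 ⊕ t5
Different reductions; not equal.


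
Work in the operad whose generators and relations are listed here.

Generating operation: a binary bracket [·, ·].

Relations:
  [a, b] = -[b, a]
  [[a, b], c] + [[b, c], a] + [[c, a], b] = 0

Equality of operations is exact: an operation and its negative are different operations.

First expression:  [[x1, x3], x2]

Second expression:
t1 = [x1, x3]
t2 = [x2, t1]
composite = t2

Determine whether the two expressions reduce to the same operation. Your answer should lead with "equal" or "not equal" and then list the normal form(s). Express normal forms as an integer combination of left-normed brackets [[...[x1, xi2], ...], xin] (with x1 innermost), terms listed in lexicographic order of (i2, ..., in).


not equal; first: [[x1, x3], x2]; second: -[[x1, x3], x2]

Reducing the first expression gives [[x1, x3], x2]
Reducing the second expression gives -[[x1, x3], x2]
The normal forms differ: not equal.


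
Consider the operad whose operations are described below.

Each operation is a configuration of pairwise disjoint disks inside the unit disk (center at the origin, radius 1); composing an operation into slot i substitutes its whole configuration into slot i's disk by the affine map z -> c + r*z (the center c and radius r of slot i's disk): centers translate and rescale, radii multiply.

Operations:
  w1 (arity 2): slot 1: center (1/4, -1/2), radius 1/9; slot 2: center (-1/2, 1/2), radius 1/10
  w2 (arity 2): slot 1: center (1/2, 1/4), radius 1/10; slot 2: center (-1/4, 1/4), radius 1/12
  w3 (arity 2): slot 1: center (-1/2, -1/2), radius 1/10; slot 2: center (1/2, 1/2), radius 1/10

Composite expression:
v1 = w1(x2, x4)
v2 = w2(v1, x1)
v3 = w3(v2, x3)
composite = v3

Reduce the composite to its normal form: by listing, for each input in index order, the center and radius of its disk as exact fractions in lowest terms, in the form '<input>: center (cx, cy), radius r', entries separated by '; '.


x1: center (-21/40, -19/40), radius 1/120; x2: center (-179/400, -12/25), radius 1/900; x3: center (1/2, 1/2), radius 1/10; x4: center (-91/200, -47/100), radius 1/1000

Follow each x-input down from w3: c' goes to c + r*c', radius to r*r'.
input x2: applying the 3 nested substitutions gives center (-179/400, -12/25), radius 1/900
input x4: applying the 3 nested substitutions gives center (-91/200, -47/100), radius 1/1000
input x1: applying the 2 nested substitutions gives center (-21/40, -19/40), radius 1/120
input x3: applying the 1 nested substitution gives center (1/2, 1/2), radius 1/10


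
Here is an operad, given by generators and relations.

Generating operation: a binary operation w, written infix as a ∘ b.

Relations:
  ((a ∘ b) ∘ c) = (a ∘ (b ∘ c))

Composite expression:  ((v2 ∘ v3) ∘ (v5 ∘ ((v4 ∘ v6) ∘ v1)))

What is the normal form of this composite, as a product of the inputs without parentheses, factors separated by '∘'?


Every regrouping of w is equal, so read the v-inputs in written order.
(v2 ∘ v3) unparenthesizes to v2 ∘ v3
(v4 ∘ v6) unparenthesizes to v4 ∘ v6
((v4 ∘ v6) ∘ v1) unparenthesizes to v4 ∘ v6 ∘ v1
(v5 ∘ ((v4 ∘ v6) ∘ v1)) unparenthesizes to v5 ∘ v4 ∘ v6 ∘ v1
((v2 ∘ v3) ∘ (v5 ∘ ((v4 ∘ v6) ∘ v1))) unparenthesizes to v2 ∘ v3 ∘ v5 ∘ v4 ∘ v6 ∘ v1

v2 ∘ v3 ∘ v5 ∘ v4 ∘ v6 ∘ v1


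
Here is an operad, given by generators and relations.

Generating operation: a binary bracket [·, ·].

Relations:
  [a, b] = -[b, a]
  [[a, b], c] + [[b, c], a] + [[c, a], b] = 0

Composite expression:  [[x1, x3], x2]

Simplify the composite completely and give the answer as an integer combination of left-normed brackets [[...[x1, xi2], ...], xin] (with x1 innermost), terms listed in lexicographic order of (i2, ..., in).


Antisymmetry and Jacobi reduce to x1-anchored left-normed brackets.
Composite bracket: [[x1, x3], x2]
Each bracket splits as ab - ba, giving 4 signed words (2^2 = 4).
Coefficients come from the x1-initial words:
  x1x3x2 (sign +1) contributes +[[x1, x3], x2]

[[x1, x3], x2]


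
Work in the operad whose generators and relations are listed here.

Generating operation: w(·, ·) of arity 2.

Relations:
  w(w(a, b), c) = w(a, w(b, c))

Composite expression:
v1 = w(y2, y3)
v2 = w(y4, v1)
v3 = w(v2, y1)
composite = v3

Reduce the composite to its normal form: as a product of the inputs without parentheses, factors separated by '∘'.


y4 ∘ y2 ∘ y3 ∘ y1

The w-tree's shape is irrelevant; the y-reading-order decides.
w(y2, y3) flattens to y2 ∘ y3
w(y4, w(y2, y3)) flattens to y4 ∘ y2 ∘ y3
w(w(y4, w(y2, y3)), y1) flattens to y4 ∘ y2 ∘ y3 ∘ y1


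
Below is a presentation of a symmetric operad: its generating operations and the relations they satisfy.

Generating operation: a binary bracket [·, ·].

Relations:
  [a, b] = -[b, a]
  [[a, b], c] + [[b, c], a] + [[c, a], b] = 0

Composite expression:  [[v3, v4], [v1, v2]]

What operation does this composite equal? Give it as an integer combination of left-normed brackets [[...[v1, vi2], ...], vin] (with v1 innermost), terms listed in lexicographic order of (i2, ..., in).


Expand each bracket as ab - ba; the v1-initial words give the coefficients.
Composite bracket: [[v3, v4], [v1, v2]]
Each bracket splits as ab - ba, giving 8 signed words (2^3 = 8).
Words beginning with v1 determine it all:
  v1v2v3v4 (sign -1) contributes -[[[v1, v2], v3], v4]
  v1v2v4v3 (sign +1) contributes +[[[v1, v2], v4], v3]

-[[[v1, v2], v3], v4] + [[[v1, v2], v4], v3]


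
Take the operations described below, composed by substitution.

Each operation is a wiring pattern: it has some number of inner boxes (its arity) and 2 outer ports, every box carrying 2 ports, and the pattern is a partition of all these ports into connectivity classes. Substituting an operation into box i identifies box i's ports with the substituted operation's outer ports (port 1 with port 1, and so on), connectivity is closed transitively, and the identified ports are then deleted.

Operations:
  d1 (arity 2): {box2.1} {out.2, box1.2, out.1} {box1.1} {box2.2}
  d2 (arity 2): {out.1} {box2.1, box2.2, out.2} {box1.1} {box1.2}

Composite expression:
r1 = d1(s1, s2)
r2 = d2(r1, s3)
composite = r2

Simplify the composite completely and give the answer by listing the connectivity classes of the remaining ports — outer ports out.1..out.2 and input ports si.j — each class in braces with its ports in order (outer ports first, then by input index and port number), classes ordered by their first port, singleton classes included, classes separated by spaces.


{out.1} {out.2, s3.1, s3.2} {s1.1} {s1.2} {s2.1} {s2.2}


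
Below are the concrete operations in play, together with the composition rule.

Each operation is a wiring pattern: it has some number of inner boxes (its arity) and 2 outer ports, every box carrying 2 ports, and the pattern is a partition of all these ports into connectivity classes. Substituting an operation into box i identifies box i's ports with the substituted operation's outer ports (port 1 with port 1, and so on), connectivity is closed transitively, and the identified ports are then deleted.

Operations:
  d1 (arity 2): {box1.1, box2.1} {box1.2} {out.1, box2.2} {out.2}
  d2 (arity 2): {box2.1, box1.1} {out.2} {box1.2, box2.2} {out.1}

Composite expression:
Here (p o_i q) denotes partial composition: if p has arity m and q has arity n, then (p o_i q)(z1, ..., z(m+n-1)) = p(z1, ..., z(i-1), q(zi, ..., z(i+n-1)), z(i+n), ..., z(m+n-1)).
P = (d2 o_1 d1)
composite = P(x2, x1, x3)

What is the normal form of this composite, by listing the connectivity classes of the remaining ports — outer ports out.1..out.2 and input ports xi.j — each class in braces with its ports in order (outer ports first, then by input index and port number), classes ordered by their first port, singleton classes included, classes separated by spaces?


Two ports join when wires chain via d2-identified ports.
d1 over (x2, x1) gives {out.1, x1.2} {out.2} {x1.1, x2.1} {x2.2}, out.j being that stage's outer ports
d2 over (x2, x1, x3) gives {out.1} {out.2} {x1.1, x2.1} {x1.2, x3.1} {x2.2} {x3.2}, out.j being that stage's outer ports

{out.1} {out.2} {x1.1, x2.1} {x1.2, x3.1} {x2.2} {x3.2}


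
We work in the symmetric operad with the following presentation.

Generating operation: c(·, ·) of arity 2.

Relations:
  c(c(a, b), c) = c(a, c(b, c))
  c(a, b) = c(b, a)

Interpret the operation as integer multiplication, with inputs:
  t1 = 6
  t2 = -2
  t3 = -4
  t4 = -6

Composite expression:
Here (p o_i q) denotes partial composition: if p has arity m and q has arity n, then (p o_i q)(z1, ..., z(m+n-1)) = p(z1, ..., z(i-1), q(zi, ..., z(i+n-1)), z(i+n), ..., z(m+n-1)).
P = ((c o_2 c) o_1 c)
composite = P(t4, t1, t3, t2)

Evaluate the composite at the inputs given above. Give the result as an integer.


-288

c(t4, t1) = -36
c(t3, t2) = 8
c(c(t4, t1), c(t3, t2)) = -288


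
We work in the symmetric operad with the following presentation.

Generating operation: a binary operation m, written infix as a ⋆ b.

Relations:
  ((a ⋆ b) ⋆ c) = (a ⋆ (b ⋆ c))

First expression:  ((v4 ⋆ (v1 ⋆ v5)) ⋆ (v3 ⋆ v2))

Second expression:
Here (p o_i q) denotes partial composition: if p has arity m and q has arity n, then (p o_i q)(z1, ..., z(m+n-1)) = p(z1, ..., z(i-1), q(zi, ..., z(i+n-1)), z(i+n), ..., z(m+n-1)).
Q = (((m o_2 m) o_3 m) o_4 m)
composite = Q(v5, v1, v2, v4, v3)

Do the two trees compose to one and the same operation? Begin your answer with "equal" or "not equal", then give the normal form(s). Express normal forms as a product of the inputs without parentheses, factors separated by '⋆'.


Reducing the first expression gives v4 ⋆ v1 ⋆ v5 ⋆ v3 ⋆ v2
Reducing the second expression gives v5 ⋆ v1 ⋆ v2 ⋆ v4 ⋆ v3
Distinct normal forms: not equal.

not equal: they reduce to v4 ⋆ v1 ⋆ v5 ⋆ v3 ⋆ v2 and v5 ⋆ v1 ⋆ v2 ⋆ v4 ⋆ v3


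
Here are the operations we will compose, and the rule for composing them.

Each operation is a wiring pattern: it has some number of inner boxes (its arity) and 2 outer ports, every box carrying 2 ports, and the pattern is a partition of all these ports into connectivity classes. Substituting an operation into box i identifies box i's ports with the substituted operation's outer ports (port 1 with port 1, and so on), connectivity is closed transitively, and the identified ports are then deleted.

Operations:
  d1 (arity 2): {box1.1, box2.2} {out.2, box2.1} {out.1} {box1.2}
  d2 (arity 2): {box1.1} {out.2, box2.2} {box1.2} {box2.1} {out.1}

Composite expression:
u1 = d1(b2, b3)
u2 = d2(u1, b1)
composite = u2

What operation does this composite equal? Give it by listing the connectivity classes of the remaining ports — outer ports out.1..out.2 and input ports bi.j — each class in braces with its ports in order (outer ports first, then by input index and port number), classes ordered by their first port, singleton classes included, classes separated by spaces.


Reachability decides: close wires over d2-identified ports.
stage d1: inputs (b2, b3), connectivity {out.1} {out.2, b3.1} {b2.1, b3.2} {b2.2}, out.j its boundary
stage d2: inputs (b2, b3, b1), connectivity {out.1} {out.2, b1.2} {b1.1} {b2.1, b3.2} {b2.2} {b3.1}, out.j its boundary

{out.1} {out.2, b1.2} {b1.1} {b2.1, b3.2} {b2.2} {b3.1}


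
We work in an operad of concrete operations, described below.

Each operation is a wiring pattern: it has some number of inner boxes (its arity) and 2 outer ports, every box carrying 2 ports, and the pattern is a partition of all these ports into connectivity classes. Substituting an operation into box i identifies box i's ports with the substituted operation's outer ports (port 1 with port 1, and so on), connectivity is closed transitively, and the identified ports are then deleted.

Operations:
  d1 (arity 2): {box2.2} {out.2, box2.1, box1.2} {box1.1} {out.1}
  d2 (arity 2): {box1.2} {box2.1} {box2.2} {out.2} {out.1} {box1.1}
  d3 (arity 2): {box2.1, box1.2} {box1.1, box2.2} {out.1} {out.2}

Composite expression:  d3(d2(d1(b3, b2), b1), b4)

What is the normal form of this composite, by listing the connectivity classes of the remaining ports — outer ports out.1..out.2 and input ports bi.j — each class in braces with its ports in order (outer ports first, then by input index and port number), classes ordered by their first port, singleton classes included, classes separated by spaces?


{out.1} {out.2} {b1.1} {b1.2} {b2.1, b3.2} {b2.2} {b3.1} {b4.1} {b4.2}

Connectivity passes through glued d3-boundaries; trace each wire chain.
through d1, on inputs (b3, b2): {out.1} {out.2, b2.1, b3.2} {b2.2} {b3.1} (out.j = stage outer ports)
through d2, on inputs (b3, b2, b1): {out.1} {out.2} {b1.1} {b1.2} {b2.1, b3.2} {b2.2} {b3.1} (out.j = stage outer ports)
through d3, on inputs (b3, b2, b1, b4): {out.1} {out.2} {b1.1} {b1.2} {b2.1, b3.2} {b2.2} {b3.1} {b4.1} {b4.2} (out.j = stage outer ports)


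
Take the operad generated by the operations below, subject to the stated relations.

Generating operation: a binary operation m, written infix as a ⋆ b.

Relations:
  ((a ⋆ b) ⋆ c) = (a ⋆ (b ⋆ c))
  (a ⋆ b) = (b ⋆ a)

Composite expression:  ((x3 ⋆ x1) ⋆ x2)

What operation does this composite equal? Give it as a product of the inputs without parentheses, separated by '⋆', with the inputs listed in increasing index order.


x1 ⋆ x2 ⋆ x3

With m associative and commutative, the x-input set is all that matters.
(x3 ⋆ x1) unparenthesizes to x3 ⋆ x1
((x3 ⋆ x1) ⋆ x2) unparenthesizes to x3 ⋆ x1 ⋆ x2
rearranged into index order: x1 ⋆ x2 ⋆ x3


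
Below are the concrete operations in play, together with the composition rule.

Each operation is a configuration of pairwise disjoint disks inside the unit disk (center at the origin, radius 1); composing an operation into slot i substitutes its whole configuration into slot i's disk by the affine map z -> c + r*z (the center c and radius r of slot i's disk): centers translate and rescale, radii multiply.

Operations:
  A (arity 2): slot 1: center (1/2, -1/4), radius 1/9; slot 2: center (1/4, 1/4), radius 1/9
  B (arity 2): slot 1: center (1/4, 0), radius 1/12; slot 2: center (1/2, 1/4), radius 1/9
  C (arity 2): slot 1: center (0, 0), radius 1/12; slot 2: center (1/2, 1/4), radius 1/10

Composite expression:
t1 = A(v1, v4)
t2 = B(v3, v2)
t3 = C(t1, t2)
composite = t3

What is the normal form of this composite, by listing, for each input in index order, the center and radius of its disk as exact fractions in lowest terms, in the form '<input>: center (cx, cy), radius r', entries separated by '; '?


v1: center (1/24, -1/48), radius 1/108; v2: center (11/20, 11/40), radius 1/90; v3: center (21/40, 1/4), radius 1/120; v4: center (1/48, 1/48), radius 1/108


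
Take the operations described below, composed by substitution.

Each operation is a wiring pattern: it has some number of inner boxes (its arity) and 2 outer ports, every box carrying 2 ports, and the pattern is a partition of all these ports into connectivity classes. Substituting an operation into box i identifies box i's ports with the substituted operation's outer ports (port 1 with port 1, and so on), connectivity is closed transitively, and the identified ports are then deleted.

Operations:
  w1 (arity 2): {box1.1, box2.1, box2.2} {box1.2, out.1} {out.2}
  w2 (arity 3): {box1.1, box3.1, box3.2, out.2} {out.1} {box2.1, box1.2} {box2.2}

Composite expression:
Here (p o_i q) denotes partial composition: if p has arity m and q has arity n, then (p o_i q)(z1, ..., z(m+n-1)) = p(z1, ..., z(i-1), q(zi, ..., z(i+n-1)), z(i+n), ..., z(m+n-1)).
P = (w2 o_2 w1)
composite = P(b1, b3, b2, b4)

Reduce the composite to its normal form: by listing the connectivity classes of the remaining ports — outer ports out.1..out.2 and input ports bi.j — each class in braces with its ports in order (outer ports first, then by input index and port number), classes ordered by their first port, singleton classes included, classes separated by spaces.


{out.1} {out.2, b1.1, b4.1, b4.2} {b1.2, b3.2} {b2.1, b2.2, b3.1}

Treat the ports identified at w2 as solder joints: merge, then drop.
composing w1 on (b3, b2), with out.j its own outer ports: {out.1, b3.2} {out.2} {b2.1, b2.2, b3.1}
composing w2 on (b1, b3, b2, b4), with out.j its own outer ports: {out.1} {out.2, b1.1, b4.1, b4.2} {b1.2, b3.2} {b2.1, b2.2, b3.1}


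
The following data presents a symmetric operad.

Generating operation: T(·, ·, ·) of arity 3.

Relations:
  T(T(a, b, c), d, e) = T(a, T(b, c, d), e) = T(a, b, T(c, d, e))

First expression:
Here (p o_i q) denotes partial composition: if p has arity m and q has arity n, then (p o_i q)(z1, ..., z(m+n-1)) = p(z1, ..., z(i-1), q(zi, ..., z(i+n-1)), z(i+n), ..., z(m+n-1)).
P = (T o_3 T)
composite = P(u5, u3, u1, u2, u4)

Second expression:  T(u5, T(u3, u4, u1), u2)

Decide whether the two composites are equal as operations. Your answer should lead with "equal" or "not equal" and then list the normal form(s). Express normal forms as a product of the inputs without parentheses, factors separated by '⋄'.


The first expression, normalized: u5 ⋄ u3 ⋄ u1 ⋄ u2 ⋄ u4
The second expression, normalized: u5 ⋄ u3 ⋄ u4 ⋄ u1 ⋄ u2
Different reductions; not equal.

not equal; first: u5 ⋄ u3 ⋄ u1 ⋄ u2 ⋄ u4; second: u5 ⋄ u3 ⋄ u4 ⋄ u1 ⋄ u2


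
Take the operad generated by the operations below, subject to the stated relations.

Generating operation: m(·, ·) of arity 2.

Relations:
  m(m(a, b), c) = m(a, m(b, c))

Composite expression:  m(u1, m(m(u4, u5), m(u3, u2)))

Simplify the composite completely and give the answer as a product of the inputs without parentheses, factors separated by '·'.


u1 · u4 · u5 · u3 · u2

Associativity of m dissolves the nesting; only the u-input order survives.
m(u4, u5) collapses to u4 · u5
m(u3, u2) collapses to u3 · u2
m(m(u4, u5), m(u3, u2)) collapses to u4 · u5 · u3 · u2
m(u1, m(m(u4, u5), m(u3, u2))) collapses to u1 · u4 · u5 · u3 · u2


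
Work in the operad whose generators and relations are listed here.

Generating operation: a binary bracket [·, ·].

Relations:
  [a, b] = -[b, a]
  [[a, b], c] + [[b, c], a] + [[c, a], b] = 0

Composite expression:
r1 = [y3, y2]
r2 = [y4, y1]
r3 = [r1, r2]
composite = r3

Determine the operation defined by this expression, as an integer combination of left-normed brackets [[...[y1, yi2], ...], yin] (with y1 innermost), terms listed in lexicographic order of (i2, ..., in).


-[[[y1, y4], y2], y3] + [[[y1, y4], y3], y2]


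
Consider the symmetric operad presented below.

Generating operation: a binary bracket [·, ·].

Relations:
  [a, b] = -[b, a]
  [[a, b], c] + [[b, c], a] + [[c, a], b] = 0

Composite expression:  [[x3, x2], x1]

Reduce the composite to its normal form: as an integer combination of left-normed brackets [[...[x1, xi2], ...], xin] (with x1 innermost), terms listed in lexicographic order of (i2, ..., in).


In the tensor algebra, words opening x1 carry the x1-anchored form.
Composite bracket: [[x3, x2], x1]
The bracket unfolds into 4 signed words via [a, b] = ab - ba (2^2 = 4).
The x1-initial words carry the normal form:
  x1x2x3 appears with sign +1, giving the term +[[x1, x2], x3]
  x1x3x2 appears with sign -1, giving the term -[[x1, x3], x2]

[[x1, x2], x3] - [[x1, x3], x2]


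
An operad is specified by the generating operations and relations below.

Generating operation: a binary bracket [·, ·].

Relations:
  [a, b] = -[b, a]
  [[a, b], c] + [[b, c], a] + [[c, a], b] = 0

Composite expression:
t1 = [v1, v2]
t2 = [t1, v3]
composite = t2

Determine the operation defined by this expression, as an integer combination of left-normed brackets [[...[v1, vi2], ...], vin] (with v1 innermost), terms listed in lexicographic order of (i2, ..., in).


[[v1, v2], v3]


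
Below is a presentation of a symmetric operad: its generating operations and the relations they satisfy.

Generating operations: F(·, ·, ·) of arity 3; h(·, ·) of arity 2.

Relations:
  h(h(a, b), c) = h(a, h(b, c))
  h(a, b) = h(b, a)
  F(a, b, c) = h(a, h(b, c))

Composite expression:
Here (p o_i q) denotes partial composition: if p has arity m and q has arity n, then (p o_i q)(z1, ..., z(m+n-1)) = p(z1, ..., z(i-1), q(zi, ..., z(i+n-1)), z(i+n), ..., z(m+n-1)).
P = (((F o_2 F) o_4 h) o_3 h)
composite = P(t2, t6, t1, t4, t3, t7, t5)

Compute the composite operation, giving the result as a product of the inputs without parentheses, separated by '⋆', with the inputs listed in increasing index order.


t1 ⋆ t2 ⋆ t3 ⋆ t4 ⋆ t5 ⋆ t6 ⋆ t7


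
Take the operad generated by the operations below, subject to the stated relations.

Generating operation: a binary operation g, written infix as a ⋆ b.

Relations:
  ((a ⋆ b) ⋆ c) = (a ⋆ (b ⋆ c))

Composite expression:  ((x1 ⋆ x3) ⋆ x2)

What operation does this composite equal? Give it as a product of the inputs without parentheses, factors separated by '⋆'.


x1 ⋆ x3 ⋆ x2

Every regrouping of g is equal, so read the x-inputs in written order.
(x1 ⋆ x3) spells out as x1 ⋆ x3
((x1 ⋆ x3) ⋆ x2) spells out as x1 ⋆ x3 ⋆ x2


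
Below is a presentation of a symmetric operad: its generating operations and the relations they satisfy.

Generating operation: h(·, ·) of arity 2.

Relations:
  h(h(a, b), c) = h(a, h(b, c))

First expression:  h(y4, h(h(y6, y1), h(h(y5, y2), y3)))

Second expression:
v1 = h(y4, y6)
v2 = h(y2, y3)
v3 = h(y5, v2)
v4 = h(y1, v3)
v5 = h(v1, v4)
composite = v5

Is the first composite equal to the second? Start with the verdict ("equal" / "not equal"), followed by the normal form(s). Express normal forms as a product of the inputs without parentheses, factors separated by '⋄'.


equal: each reduces to y4 ⋄ y6 ⋄ y1 ⋄ y5 ⋄ y2 ⋄ y3

Normal form of the first expression: y4 ⋄ y6 ⋄ y1 ⋄ y5 ⋄ y2 ⋄ y3
Normal form of the second expression: y4 ⋄ y6 ⋄ y1 ⋄ y5 ⋄ y2 ⋄ y3
The normal forms match — equal.


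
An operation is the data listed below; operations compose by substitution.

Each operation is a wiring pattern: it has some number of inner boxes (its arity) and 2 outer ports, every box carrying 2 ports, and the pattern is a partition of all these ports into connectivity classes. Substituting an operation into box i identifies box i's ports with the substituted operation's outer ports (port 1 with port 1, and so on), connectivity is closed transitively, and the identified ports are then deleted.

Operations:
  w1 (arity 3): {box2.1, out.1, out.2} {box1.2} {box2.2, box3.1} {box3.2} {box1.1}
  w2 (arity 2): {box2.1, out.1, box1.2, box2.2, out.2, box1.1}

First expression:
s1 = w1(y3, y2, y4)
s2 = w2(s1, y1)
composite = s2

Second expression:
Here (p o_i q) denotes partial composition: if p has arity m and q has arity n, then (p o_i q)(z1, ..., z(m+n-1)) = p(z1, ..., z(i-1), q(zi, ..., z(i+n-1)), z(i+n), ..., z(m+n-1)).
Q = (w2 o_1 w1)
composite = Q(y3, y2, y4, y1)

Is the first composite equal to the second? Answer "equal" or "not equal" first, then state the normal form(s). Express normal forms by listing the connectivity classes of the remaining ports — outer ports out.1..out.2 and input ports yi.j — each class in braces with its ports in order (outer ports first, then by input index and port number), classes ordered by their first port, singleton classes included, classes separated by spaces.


equal — both sides give {out.1, out.2, y1.1, y1.2, y2.1} {y2.2, y4.1} {y3.1} {y3.2} {y4.2}

The first composite normalizes to {out.1, out.2, y1.1, y1.2, y2.1} {y2.2, y4.1} {y3.1} {y3.2} {y4.2}
The second composite normalizes to {out.1, out.2, y1.1, y1.2, y2.1} {y2.2, y4.1} {y3.1} {y3.2} {y4.2}
The forms coincide; equal.


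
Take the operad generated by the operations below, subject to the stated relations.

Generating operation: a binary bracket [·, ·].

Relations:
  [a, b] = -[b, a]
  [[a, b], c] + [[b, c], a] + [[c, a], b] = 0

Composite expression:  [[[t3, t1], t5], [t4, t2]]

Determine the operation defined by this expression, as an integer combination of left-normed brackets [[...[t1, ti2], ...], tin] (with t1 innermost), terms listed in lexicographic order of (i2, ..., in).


In the tensor algebra, words opening t1 carry the t1-anchored form.
Composite bracket: [[[t3, t1], t5], [t4, t2]]
Expanding via [a, b] = ab - ba: 16 signed words (2^4 = 16).
Collect the words opening with t1:
  sign of t1t3t5t2t4 is +1, so it contributes +[[[[t1, t3], t5], t2], t4]
  sign of t1t3t5t4t2 is -1, so it contributes -[[[[t1, t3], t5], t4], t2]

[[[[t1, t3], t5], t2], t4] - [[[[t1, t3], t5], t4], t2]


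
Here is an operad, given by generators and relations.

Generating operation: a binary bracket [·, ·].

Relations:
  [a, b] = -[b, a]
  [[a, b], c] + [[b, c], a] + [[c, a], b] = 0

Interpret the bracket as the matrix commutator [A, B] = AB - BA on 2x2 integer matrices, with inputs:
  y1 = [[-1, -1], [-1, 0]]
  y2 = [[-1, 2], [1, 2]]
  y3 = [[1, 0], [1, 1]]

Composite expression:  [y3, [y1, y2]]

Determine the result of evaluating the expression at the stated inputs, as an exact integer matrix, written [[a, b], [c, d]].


[[5, 0], [2, -5]]


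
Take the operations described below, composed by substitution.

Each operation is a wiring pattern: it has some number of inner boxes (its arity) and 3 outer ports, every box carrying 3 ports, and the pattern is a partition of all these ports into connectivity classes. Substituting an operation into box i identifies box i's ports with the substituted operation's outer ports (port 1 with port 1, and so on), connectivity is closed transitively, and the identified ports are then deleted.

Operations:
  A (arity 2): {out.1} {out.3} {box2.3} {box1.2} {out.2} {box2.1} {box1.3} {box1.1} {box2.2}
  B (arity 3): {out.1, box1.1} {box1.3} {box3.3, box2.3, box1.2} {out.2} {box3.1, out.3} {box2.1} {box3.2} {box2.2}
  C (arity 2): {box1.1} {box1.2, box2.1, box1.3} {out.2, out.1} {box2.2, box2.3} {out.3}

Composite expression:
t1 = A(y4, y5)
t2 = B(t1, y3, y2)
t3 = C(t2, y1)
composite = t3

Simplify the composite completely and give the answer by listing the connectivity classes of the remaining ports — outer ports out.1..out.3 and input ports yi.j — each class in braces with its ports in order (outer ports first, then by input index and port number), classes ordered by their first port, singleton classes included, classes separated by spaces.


Reachability decides: close wires over C-identified ports.
after A, the pattern on (y4, y5) reads {out.1} {out.2} {out.3} {y4.1} {y4.2} {y4.3} {y5.1} {y5.2} {y5.3} (out.j = its outer ports)
after B, the pattern on (y4, y5, y3, y2) reads {out.1} {out.2} {out.3, y2.1} {y2.2} {y2.3, y3.3} {y3.1} {y3.2} {y4.1} {y4.2} {y4.3} {y5.1} {y5.2} {y5.3} (out.j = its outer ports)
after C, the pattern on (y4, y5, y3, y2, y1) reads {out.1, out.2} {out.3} {y1.1, y2.1} {y1.2, y1.3} {y2.2} {y2.3, y3.3} {y3.1} {y3.2} {y4.1} {y4.2} {y4.3} {y5.1} {y5.2} {y5.3} (out.j = its outer ports)

{out.1, out.2} {out.3} {y1.1, y2.1} {y1.2, y1.3} {y2.2} {y2.3, y3.3} {y3.1} {y3.2} {y4.1} {y4.2} {y4.3} {y5.1} {y5.2} {y5.3}


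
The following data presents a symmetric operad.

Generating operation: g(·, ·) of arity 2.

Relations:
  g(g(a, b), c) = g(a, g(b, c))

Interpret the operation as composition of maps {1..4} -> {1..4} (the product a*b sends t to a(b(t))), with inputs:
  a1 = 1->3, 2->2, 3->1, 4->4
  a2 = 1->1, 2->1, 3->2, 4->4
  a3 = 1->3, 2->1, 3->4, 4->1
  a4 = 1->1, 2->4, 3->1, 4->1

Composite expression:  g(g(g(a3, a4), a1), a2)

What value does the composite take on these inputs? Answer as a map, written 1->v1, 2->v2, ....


g(a3, a4) = 1->3, 2->1, 3->3, 4->3
g(g(a3, a4), a1) = 1->3, 2->1, 3->3, 4->3
g(g(g(a3, a4), a1), a2) = 1->3, 2->3, 3->1, 4->3

1->3, 2->3, 3->1, 4->3


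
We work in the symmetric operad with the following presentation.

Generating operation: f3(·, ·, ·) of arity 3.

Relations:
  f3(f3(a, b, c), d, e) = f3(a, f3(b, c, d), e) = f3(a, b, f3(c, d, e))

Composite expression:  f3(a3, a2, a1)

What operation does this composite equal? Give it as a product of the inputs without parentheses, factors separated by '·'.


a3 · a2 · a1

The f3-tree's shape is irrelevant; the a-reading-order decides.
f3(a3, a2, a1) linearizes to a3 · a2 · a1


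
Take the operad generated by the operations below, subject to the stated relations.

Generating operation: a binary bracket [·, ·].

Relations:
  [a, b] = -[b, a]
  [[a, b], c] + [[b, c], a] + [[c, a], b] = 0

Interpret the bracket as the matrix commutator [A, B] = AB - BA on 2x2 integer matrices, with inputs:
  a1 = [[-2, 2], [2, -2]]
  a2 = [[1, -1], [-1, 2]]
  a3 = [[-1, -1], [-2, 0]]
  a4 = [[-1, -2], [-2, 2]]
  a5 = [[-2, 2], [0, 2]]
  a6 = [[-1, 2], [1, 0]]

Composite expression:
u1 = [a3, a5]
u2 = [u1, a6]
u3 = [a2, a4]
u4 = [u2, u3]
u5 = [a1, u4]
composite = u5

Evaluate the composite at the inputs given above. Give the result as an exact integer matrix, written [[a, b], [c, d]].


[a3, a5] = [[4, -6], [8, -4]]
[[a3, a5], a6] = [[-22, 10], [-16, 22]]
[a2, a4] = [[0, -1], [1, 0]]
[[[a3, a5], a6], [a2, a4]] = [[-6, 44], [44, 6]]
[a1, [[[a3, a5], a6], [a2, a4]]] = [[0, 24], [-24, 0]]

[[0, 24], [-24, 0]]


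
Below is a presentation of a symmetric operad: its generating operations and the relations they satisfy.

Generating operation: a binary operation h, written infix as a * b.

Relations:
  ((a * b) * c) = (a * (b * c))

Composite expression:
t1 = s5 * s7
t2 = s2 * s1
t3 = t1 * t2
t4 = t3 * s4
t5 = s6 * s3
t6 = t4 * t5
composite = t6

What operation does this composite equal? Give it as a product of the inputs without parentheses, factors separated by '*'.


s5 * s7 * s2 * s1 * s4 * s6 * s3

Key point: h is associative — brackets drop, the s-order remains.
(s5 * s7) linearizes to s5 * s7
(s2 * s1) linearizes to s2 * s1
((s5 * s7) * (s2 * s1)) linearizes to s5 * s7 * s2 * s1
(((s5 * s7) * (s2 * s1)) * s4) linearizes to s5 * s7 * s2 * s1 * s4
(s6 * s3) linearizes to s6 * s3
((((s5 * s7) * (s2 * s1)) * s4) * (s6 * s3)) linearizes to s5 * s7 * s2 * s1 * s4 * s6 * s3


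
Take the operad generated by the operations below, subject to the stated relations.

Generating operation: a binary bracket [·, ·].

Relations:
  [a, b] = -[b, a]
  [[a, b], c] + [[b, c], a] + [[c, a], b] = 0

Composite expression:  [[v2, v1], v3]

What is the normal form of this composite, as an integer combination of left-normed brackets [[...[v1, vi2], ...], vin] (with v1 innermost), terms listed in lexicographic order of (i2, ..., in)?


In the tensor algebra, words opening v1 carry the v1-anchored form.
Composite bracket: [[v2, v1], v3]
Full expansion: 4 signed words from ab - ba (2^2 = 4).
The v1-initial words carry the normal form:
  sign of v1v2v3 is -1, so it contributes -[[v1, v2], v3]

-[[v1, v2], v3]


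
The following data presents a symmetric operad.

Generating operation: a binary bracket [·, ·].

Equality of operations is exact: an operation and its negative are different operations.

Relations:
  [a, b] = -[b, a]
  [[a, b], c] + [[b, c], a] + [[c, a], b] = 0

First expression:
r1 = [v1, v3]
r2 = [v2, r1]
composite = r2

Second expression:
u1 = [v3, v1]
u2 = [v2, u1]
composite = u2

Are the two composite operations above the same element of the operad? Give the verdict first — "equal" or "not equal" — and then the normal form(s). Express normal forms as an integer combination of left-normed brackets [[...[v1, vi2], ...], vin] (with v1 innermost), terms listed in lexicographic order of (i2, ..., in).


not equal — first -[[v1, v3], v2], second [[v1, v3], v2]

In normal form, the first expression is -[[v1, v3], v2]
In normal form, the second expression is [[v1, v3], v2]
The normal forms differ: not equal.


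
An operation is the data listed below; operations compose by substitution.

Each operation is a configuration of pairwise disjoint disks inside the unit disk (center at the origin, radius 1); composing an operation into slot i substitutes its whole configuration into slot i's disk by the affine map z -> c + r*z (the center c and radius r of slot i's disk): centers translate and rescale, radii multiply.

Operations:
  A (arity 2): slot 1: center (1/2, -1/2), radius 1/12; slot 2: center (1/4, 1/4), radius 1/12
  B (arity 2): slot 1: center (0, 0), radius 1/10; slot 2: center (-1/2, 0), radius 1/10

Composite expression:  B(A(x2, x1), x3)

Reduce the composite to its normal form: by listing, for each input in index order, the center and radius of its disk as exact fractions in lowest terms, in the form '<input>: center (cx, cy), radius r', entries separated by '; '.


Only the slot chain above each x matters under B; compose those maps.
input x2: composing its 2 substitution steps yields center (1/20, -1/20), radius 1/120
input x1: composing its 2 substitution steps yields center (1/40, 1/40), radius 1/120
input x3: composing its 1 substitution step yields center (-1/2, 0), radius 1/10

x1: center (1/40, 1/40), radius 1/120; x2: center (1/20, -1/20), radius 1/120; x3: center (-1/2, 0), radius 1/10
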